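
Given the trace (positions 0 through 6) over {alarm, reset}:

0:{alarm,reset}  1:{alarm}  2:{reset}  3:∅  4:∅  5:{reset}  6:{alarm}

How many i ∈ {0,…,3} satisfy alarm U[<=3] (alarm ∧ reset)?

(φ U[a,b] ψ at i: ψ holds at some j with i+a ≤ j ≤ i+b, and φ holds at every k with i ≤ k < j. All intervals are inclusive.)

1

Evaluate at each i in [0,3]:
  i=0: ✓ (rhs at j=0)
  i=1: ✗ (no rhs in [1,4])
  i=2: ✗ (no rhs in [2,5])
  i=3: ✗ (no rhs in [3,6])
Positions where it holds: {0} → 1.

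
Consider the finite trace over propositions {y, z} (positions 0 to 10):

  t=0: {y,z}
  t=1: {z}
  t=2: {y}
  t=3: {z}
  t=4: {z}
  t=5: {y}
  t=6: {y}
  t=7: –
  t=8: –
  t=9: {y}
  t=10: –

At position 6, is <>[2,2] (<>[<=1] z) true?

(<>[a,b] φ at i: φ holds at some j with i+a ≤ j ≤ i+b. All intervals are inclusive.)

Check <>[<=1] z at each j in [8,8]:
  j=8: fails (none in [8,9])
No position in the window satisfies it → formula fails.

False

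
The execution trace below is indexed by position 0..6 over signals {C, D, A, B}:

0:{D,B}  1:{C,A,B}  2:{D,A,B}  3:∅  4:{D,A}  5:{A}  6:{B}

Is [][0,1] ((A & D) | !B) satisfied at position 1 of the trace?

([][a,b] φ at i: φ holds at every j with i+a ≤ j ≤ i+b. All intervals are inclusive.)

Check ((A & D) | !B) at every j in [1,2]:
  j=1: false
  j=2: true
Fails at j=1 → formula fails.

Does not hold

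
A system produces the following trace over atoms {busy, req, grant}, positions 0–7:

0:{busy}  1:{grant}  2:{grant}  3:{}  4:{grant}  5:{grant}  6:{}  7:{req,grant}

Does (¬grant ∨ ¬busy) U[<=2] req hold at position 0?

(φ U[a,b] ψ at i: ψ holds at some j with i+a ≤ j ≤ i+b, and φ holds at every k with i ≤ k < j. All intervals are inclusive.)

Need some j in [0,2] with req, and (¬grant ∨ ¬busy) at every k in [0,j-1].
  j=0: req false.
  j=1: req false.
  j=2: req false.
No j in the window works → until fails.

No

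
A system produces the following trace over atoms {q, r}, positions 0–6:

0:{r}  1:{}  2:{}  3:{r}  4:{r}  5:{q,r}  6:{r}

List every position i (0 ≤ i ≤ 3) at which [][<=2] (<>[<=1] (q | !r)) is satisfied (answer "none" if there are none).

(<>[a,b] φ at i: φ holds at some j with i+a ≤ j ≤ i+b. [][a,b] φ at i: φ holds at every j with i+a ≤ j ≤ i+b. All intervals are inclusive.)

0

Evaluate at each i in [0,3]:
  i=0: ✓ (all of [0,2])
  i=1: ✗ (fails at j=3)
  i=2: ✗ (fails at j=3)
  i=3: ✗ (fails at j=3)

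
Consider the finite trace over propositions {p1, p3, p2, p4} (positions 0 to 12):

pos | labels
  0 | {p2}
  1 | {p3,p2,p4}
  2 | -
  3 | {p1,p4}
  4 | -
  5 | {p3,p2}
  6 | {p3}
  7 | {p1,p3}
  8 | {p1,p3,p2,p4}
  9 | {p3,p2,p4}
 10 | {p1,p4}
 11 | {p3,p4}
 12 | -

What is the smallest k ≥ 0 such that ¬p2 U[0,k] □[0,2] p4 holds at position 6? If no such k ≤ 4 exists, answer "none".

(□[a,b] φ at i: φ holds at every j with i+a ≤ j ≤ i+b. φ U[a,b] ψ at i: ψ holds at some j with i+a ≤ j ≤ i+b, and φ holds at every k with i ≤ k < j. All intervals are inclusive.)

2

Need earliest j ≥ 6 with □[0,2] p4, and ¬p2 at every k in [6,j-1].
  j=6: rhs fails.
  j=7: rhs fails.
  j=8: rhs holds; lhs holds on [6,7]. k = 2.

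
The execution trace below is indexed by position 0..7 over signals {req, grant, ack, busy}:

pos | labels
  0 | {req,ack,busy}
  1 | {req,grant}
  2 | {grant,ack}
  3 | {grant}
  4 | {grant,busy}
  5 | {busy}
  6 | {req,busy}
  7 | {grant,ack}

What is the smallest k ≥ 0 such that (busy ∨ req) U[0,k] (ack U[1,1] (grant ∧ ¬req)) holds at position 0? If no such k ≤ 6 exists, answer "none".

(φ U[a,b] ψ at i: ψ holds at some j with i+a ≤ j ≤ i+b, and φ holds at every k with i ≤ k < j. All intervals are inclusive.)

2

Need earliest j ≥ 0 with (ack U[1,1] (grant ∧ ¬req)), and (busy ∨ req) at every k in [0,j-1].
  j=0: rhs fails.
  j=1: rhs fails.
  j=2: rhs holds; lhs holds on [0,1]. k = 2.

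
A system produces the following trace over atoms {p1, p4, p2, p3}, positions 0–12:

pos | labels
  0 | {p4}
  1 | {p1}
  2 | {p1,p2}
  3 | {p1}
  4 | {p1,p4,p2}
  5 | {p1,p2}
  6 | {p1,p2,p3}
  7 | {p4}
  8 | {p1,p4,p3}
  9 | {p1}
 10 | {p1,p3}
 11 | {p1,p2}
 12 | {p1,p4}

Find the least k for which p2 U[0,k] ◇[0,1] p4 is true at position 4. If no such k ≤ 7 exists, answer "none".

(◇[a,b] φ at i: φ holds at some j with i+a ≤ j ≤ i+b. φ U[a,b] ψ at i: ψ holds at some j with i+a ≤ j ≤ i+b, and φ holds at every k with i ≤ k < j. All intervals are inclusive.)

0

Need earliest j ≥ 4 with ◇[0,1] p4, and p2 at every k in [4,j-1].
  j=4: rhs holds (empty prefix). k = 0.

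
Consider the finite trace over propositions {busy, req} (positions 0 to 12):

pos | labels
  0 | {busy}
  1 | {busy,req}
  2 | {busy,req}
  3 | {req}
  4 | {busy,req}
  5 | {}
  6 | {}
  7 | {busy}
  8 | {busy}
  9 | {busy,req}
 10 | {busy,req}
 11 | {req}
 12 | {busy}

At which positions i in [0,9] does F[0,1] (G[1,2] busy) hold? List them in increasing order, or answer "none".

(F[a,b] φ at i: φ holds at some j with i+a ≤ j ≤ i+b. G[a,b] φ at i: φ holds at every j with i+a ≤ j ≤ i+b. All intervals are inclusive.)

0, 5, 6, 7, 8

Evaluate at each i in [0,9]:
  i=0: ✓ (witness j=0)
  i=1: ✗ (none in [1,2])
  i=2: ✗ (none in [2,3])
  i=3: ✗ (none in [3,4])
  i=4: ✗ (none in [4,5])
  i=5: ✓ (witness j=6)
  i=6: ✓ (witness j=6)
  i=7: ✓ (witness j=7)
  i=8: ✓ (witness j=8)
  i=9: ✗ (none in [9,10])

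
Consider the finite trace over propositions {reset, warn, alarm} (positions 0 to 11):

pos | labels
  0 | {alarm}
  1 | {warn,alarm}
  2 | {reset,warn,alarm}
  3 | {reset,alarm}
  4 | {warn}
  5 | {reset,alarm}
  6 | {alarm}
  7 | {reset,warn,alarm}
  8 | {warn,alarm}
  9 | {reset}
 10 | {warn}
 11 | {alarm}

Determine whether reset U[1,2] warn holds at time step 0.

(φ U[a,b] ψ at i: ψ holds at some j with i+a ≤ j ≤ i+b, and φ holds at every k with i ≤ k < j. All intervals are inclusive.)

Need some j in [1,2] with warn, and reset at every k in [0,j-1].
  j=1: warn holds, but reset fails at k=0 → not this j.
  j=2: warn holds, but reset fails at k=0 → not this j.
No j in the window works → until fails.

Does not hold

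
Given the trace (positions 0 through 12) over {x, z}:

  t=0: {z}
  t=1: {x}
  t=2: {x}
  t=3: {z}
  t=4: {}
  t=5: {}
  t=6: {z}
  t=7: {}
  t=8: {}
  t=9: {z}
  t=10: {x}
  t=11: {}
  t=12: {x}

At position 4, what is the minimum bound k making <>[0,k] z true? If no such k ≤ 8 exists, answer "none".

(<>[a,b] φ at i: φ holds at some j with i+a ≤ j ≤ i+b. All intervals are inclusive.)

Scan j = 4,5,… for z:
  j=4: fails
  j=5: fails
  j=6: holds
First hit at j=6, so smallest k = 6-4 = 2.

2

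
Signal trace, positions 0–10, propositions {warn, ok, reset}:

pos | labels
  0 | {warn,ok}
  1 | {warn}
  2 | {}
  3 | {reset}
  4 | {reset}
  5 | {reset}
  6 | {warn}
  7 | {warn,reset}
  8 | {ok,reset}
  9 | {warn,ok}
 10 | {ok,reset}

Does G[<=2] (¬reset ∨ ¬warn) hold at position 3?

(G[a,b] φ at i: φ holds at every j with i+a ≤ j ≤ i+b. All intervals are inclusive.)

Check (¬reset ∨ ¬warn) at every j in [3,5]:
  j=3: true
  j=4: true
  j=5: true
All positions satisfy it → formula holds.

True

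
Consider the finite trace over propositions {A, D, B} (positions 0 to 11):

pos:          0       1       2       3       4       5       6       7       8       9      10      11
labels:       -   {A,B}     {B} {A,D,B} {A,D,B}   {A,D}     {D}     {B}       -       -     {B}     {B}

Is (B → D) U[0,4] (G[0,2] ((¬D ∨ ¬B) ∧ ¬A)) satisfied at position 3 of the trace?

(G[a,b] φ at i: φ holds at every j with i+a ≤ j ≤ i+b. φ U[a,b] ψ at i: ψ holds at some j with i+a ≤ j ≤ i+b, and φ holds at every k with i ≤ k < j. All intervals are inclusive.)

Need some j in [3,7] with G[0,2] ((¬D ∨ ¬B) ∧ ¬A), and (B → D) at every k in [3,j-1].
  j=3: G[0,2] ((¬D ∨ ¬B) ∧ ¬A) — fails at 3.
  j=4: G[0,2] ((¬D ∨ ¬B) ∧ ¬A) — fails at 4.
  j=5: G[0,2] ((¬D ∨ ¬B) ∧ ¬A) — fails at 5.
  j=6: G[0,2] ((¬D ∨ ¬B) ∧ ¬A) holds; (B → D) holds at every k in [3,5] → satisfied.

Yes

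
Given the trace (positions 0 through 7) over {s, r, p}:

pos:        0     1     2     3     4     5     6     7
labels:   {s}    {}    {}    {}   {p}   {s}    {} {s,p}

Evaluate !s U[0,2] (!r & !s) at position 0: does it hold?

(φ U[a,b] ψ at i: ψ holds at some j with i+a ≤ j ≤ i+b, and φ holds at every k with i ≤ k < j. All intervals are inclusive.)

Does not hold

Need some j in [0,2] with (!r & !s), and !s at every k in [0,j-1].
  j=0: (!r & !s) false.
  j=1: (!r & !s) holds, but !s fails at k=0 → not this j.
  j=2: (!r & !s) holds, but !s fails at k=0 → not this j.
No j in the window works → until fails.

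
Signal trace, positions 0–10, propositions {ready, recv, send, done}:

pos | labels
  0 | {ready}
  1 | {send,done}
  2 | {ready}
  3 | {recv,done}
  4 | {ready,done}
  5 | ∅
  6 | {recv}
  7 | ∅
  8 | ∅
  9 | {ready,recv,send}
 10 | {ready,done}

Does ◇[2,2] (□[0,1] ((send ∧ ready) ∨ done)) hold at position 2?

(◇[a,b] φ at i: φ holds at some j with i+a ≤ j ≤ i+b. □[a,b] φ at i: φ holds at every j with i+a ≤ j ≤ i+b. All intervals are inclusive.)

No

Check □[0,1] ((send ∧ ready) ∨ done) at each j in [4,4]:
  j=4: fails at 5
No position in the window satisfies it → formula fails.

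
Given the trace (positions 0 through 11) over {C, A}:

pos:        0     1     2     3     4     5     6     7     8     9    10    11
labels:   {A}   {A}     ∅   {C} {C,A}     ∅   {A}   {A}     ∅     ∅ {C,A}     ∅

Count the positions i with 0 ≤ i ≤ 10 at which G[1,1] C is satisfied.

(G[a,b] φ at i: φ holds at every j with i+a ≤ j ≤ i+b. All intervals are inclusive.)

Evaluate at each i in [0,10]:
  i=0: ✗ (fails at j=1)
  i=1: ✗ (fails at j=2)
  i=2: ✓ (all of [3,3])
  i=3: ✓ (all of [4,4])
  i=4: ✗ (fails at j=5)
  i=5: ✗ (fails at j=6)
  i=6: ✗ (fails at j=7)
  i=7: ✗ (fails at j=8)
  i=8: ✗ (fails at j=9)
  i=9: ✓ (all of [10,10])
  i=10: ✗ (fails at j=11)
Positions where it holds: {2, 3, 9} → 3.

3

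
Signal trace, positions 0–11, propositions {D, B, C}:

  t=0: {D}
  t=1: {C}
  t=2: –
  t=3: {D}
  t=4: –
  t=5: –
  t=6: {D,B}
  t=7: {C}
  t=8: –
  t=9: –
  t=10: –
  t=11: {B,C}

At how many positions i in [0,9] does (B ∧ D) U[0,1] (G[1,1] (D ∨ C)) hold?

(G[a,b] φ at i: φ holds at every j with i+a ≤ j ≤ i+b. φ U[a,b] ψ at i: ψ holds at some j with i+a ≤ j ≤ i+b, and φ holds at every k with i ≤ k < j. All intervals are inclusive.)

4

Evaluate at each i in [0,9]:
  i=0: ✓ (rhs at j=0)
  i=1: ✗ (lhs fails at k=1 before rhs at j=2)
  i=2: ✓ (rhs at j=2)
  i=3: ✗ (no rhs in [3,4])
  i=4: ✗ (lhs fails at k=4 before rhs at j=5)
  i=5: ✓ (rhs at j=5)
  i=6: ✓ (rhs at j=6)
  i=7: ✗ (no rhs in [7,8])
  i=8: ✗ (no rhs in [8,9])
  i=9: ✗ (lhs fails at k=9 before rhs at j=10)
Positions where it holds: {0, 2, 5, 6} → 4.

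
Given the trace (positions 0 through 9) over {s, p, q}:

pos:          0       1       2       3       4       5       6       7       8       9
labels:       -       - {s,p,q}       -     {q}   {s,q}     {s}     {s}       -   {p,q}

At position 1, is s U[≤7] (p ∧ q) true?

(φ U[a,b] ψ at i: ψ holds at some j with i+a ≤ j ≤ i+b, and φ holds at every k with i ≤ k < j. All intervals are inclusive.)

Does not hold

Need some j in [1,8] with (p ∧ q), and s at every k in [1,j-1].
  j=1: (p ∧ q) false.
  j=2: (p ∧ q) holds, but s fails at k=1 → not this j.
  j=3: (p ∧ q) false.
  j=4: (p ∧ q) false.
  j=5: (p ∧ q) false.
  j=6: (p ∧ q) false.
  j=7: (p ∧ q) false.
  j=8: (p ∧ q) false.
No j in the window works → until fails.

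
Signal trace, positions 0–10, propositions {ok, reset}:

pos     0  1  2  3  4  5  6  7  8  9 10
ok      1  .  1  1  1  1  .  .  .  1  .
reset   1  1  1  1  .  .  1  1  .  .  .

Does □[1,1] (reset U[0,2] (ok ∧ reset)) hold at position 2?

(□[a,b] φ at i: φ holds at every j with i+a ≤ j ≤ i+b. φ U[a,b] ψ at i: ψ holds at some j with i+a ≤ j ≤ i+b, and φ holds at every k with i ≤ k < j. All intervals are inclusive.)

Holds

Check (reset U[0,2] (ok ∧ reset)) at every j in [3,3]:
  j=3: holds
All positions satisfy it → formula holds.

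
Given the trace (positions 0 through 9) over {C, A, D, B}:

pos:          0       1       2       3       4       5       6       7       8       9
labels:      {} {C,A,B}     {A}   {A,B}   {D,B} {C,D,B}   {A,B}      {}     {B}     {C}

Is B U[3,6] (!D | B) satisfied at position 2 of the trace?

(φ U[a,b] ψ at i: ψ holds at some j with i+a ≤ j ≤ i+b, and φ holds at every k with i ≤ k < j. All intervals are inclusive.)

Need some j in [5,8] with (!D | B), and B at every k in [2,j-1].
  j=5: (!D | B) holds, but B fails at k=2 → not this j.
  j=6: (!D | B) holds, but B fails at k=2 → not this j.
  j=7: (!D | B) holds, but B fails at k=2 → not this j.
  j=8: (!D | B) holds, but B fails at k=2 → not this j.
No j in the window works → until fails.

False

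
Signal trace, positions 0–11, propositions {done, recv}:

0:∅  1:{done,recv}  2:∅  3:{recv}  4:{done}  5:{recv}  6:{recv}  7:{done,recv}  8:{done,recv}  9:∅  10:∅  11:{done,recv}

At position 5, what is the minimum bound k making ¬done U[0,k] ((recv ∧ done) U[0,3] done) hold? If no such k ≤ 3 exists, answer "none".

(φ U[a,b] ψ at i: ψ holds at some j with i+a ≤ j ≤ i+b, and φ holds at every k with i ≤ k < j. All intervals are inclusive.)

2

Need earliest j ≥ 5 with ((recv ∧ done) U[0,3] done), and ¬done at every k in [5,j-1].
  j=5: rhs fails.
  j=6: rhs fails.
  j=7: rhs holds; lhs holds on [5,6]. k = 2.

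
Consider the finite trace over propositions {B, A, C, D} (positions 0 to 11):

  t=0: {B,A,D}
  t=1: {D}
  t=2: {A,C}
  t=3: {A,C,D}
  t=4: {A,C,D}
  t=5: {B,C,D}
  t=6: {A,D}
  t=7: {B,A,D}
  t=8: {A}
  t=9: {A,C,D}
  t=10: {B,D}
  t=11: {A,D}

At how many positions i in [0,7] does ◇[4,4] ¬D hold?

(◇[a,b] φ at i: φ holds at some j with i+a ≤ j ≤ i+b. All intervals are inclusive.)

Evaluate at each i in [0,7]:
  i=0: ✗ (none in [4,4])
  i=1: ✗ (none in [5,5])
  i=2: ✗ (none in [6,6])
  i=3: ✗ (none in [7,7])
  i=4: ✓ (witness j=8)
  i=5: ✗ (none in [9,9])
  i=6: ✗ (none in [10,10])
  i=7: ✗ (none in [11,11])
Positions where it holds: {4} → 1.

1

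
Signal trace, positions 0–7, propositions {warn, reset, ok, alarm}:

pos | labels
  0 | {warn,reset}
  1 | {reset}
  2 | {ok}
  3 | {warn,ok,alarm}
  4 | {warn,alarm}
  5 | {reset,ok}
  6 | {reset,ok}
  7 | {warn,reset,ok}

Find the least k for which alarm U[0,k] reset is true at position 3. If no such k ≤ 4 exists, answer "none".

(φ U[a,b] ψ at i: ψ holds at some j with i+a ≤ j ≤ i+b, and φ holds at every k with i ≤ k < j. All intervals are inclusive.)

2

Need earliest j ≥ 3 with reset, and alarm at every k in [3,j-1].
  j=3: rhs fails.
  j=4: rhs fails.
  j=5: rhs holds; lhs holds on [3,4]. k = 2.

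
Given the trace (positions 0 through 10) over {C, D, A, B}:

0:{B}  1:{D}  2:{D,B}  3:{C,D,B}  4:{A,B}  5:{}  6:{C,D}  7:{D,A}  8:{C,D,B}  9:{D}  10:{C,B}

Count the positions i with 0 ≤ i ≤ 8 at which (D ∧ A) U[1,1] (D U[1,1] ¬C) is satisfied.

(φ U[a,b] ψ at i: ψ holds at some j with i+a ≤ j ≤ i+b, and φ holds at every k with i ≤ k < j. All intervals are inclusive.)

1

Evaluate at each i in [0,8]:
  i=0: ✗ (lhs fails at k=0 before rhs at j=1)
  i=1: ✗ (no rhs in [2,2])
  i=2: ✗ (lhs fails at k=2 before rhs at j=3)
  i=3: ✗ (no rhs in [4,4])
  i=4: ✗ (no rhs in [5,5])
  i=5: ✗ (lhs fails at k=5 before rhs at j=6)
  i=6: ✗ (no rhs in [7,7])
  i=7: ✓ (rhs at j=8; lhs holds on [7,7])
  i=8: ✗ (no rhs in [9,9])
Positions where it holds: {7} → 1.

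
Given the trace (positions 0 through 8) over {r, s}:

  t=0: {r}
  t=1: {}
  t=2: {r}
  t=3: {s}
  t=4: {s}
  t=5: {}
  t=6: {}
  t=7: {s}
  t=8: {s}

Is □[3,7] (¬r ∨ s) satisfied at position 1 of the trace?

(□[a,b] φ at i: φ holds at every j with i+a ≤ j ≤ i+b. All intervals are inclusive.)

Yes

Check (¬r ∨ s) at every j in [4,8]:
  j=4: true
  j=5: true
  j=6: true
  j=7: true
  j=8: true
All positions satisfy it → formula holds.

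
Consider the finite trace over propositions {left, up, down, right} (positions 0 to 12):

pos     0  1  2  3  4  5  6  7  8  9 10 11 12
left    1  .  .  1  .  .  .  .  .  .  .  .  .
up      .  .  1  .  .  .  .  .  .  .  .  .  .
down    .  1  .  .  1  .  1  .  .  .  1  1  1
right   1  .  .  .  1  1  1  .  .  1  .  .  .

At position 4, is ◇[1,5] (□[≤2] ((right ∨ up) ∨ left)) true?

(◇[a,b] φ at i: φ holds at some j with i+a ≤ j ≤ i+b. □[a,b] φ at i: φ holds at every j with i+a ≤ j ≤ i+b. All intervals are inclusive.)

Check □[≤2] ((right ∨ up) ∨ left) at each j in [5,9]:
  j=5: fails at 7
  j=6: fails at 7
  j=7: fails at 7
  j=8: fails at 8
  j=9: fails at 10
No position in the window satisfies it → formula fails.

Does not hold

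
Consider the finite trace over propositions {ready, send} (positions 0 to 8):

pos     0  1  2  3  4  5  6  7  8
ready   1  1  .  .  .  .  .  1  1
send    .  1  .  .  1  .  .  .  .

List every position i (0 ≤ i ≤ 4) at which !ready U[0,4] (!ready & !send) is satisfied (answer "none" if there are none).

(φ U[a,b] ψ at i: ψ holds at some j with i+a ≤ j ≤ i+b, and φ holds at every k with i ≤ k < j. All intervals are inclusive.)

2, 3, 4

Evaluate at each i in [0,4]:
  i=0: ✗ (lhs fails at k=0 before rhs at j=2)
  i=1: ✗ (lhs fails at k=1 before rhs at j=2)
  i=2: ✓ (rhs at j=2)
  i=3: ✓ (rhs at j=3)
  i=4: ✓ (rhs at j=5; lhs holds on [4,4])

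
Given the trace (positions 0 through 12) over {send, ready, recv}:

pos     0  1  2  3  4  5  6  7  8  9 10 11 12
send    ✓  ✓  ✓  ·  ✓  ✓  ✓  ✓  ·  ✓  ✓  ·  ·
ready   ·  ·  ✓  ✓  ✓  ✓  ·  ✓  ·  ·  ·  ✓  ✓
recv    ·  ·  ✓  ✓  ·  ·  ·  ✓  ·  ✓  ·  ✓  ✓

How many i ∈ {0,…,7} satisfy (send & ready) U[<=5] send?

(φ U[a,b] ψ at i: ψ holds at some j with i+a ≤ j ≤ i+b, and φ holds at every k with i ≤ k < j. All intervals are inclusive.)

7

Evaluate at each i in [0,7]:
  i=0: ✓ (rhs at j=0)
  i=1: ✓ (rhs at j=1)
  i=2: ✓ (rhs at j=2)
  i=3: ✗ (lhs fails at k=3 before rhs at j=4)
  i=4: ✓ (rhs at j=4)
  i=5: ✓ (rhs at j=5)
  i=6: ✓ (rhs at j=6)
  i=7: ✓ (rhs at j=7)
Positions where it holds: {0, 1, 2, 4, 5, 6, 7} → 7.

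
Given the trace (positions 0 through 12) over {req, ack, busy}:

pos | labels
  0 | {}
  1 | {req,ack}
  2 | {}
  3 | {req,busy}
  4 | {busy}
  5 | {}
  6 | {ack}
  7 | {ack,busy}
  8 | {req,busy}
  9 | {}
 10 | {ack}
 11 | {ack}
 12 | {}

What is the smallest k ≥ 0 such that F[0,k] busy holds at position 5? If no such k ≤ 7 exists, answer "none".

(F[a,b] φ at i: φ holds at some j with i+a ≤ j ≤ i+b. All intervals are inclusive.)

2

Scan j = 5,6,… for busy:
  j=5: fails
  j=6: fails
  j=7: holds
First hit at j=7, so smallest k = 7-5 = 2.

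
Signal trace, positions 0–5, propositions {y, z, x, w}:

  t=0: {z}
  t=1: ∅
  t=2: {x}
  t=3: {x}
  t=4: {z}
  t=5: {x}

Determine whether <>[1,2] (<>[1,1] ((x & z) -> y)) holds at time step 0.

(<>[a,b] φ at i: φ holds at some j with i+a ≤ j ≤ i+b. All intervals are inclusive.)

Check <>[1,1] ((x & z) -> y) at each j in [1,2]:
  j=1: holds (witness at 2)
  j=2: holds (witness at 3)
Found at j=1 → formula holds.

Yes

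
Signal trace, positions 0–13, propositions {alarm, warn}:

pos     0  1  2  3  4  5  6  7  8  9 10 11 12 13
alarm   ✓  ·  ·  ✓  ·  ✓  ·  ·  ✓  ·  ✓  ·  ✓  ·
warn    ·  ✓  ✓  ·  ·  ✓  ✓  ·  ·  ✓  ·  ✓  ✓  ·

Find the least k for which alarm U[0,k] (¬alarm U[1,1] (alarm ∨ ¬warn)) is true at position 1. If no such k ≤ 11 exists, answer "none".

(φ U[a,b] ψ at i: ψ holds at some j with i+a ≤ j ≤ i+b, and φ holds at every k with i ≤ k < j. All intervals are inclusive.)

none

Need earliest j ≥ 1 with (¬alarm U[1,1] (alarm ∨ ¬warn)), and alarm at every k in [1,j-1].
  j=1: rhs fails.
  j=2: rhs holds but lhs fails at k=1.
  j=3: rhs fails.
  j=4: rhs holds but lhs fails at k=1.
  j=5: rhs fails.
  j=6: rhs holds but lhs fails at k=1.
  j=7: rhs holds but lhs fails at k=1.
  j=8: rhs fails.
  j=9: rhs holds but lhs fails at k=1.
  j=10: rhs fails.
  j=11: rhs holds but lhs fails at k=1.
  j=12: rhs fails.
No witness within the range → none.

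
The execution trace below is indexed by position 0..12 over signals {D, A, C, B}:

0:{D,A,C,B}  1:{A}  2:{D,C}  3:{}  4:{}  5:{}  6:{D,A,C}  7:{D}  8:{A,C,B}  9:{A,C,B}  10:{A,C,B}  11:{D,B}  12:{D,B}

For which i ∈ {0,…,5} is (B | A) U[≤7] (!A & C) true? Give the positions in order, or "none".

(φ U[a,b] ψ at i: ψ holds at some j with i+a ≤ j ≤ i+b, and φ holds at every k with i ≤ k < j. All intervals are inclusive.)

Evaluate at each i in [0,5]:
  i=0: ✓ (rhs at j=2; lhs holds on [0,1])
  i=1: ✓ (rhs at j=2; lhs holds on [1,1])
  i=2: ✓ (rhs at j=2)
  i=3: ✗ (no rhs in [3,10])
  i=4: ✗ (no rhs in [4,11])
  i=5: ✗ (no rhs in [5,12])

0, 1, 2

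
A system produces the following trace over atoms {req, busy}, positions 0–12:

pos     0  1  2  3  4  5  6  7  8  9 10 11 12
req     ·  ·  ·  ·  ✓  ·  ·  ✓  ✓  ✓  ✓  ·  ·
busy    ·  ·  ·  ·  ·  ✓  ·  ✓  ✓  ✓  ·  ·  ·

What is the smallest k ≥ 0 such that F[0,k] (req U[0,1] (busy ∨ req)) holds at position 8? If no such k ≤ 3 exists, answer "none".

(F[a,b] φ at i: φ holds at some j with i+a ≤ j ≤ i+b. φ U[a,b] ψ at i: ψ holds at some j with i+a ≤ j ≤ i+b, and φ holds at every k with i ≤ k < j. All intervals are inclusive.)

Scan j = 8,9,… for (req U[0,1] (busy ∨ req)):
  j=8: holds
First hit at j=8, so smallest k = 8-8 = 0.

0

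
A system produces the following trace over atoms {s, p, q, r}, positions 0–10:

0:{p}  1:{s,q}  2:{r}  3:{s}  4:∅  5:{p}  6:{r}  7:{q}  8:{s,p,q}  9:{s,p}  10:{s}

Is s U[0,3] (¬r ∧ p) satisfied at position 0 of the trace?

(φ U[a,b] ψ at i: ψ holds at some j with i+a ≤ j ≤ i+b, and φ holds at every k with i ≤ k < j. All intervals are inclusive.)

True

Need some j in [0,3] with (¬r ∧ p), and s at every k in [0,j-1].
  j=0: (¬r ∧ p) holds; no prefix to check → satisfied.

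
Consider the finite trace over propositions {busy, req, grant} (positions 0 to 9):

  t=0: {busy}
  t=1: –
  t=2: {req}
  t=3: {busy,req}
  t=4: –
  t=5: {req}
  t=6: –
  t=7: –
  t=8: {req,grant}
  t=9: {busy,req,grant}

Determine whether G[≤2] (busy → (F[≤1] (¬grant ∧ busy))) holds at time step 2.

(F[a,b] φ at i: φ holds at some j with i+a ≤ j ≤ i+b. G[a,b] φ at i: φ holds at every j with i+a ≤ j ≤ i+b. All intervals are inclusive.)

Holds

Check (busy → (F[≤1] (¬grant ∧ busy))) at every j in [2,4]:
  j=2: antecedent false → ✓
  j=3: antecedent true; consequent holds (witness at 3) → ✓
  j=4: antecedent false → ✓
All positions satisfy it → formula holds.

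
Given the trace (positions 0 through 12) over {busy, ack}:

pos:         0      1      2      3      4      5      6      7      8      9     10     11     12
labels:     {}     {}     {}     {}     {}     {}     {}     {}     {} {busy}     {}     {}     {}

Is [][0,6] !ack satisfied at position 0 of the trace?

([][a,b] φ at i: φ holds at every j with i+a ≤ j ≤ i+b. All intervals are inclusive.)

Holds

Check !ack at every j in [0,6]:
  j=0: true
  j=1: true
  j=2: true
  j=3: true
  j=4: true
  j=5: true
  j=6: true
All positions satisfy it → formula holds.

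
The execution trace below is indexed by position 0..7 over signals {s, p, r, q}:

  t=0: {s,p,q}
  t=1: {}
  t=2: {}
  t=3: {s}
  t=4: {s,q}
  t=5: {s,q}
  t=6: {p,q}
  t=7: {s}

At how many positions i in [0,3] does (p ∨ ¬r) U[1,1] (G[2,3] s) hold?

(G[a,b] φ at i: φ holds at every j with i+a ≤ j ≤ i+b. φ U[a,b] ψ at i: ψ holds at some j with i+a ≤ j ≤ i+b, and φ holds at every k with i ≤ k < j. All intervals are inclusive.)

2

Evaluate at each i in [0,3]:
  i=0: ✓ (rhs at j=1; lhs holds on [0,0])
  i=1: ✓ (rhs at j=2; lhs holds on [1,1])
  i=2: ✗ (no rhs in [3,3])
  i=3: ✗ (no rhs in [4,4])
Positions where it holds: {0, 1} → 2.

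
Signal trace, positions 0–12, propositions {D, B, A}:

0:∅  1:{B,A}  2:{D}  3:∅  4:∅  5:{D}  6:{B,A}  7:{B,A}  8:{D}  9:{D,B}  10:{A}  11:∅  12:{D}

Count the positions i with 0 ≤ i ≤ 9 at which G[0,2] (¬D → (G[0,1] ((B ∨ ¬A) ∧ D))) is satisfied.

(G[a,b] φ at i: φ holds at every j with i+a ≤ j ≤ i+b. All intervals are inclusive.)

Evaluate at each i in [0,9]:
  i=0: ✗ (fails at j=0)
  i=1: ✗ (fails at j=1)
  i=2: ✗ (fails at j=3)
  i=3: ✗ (fails at j=3)
  i=4: ✗ (fails at j=4)
  i=5: ✗ (fails at j=6)
  i=6: ✗ (fails at j=6)
  i=7: ✗ (fails at j=7)
  i=8: ✗ (fails at j=10)
  i=9: ✗ (fails at j=10)
Positions where it holds: {} → 0.

0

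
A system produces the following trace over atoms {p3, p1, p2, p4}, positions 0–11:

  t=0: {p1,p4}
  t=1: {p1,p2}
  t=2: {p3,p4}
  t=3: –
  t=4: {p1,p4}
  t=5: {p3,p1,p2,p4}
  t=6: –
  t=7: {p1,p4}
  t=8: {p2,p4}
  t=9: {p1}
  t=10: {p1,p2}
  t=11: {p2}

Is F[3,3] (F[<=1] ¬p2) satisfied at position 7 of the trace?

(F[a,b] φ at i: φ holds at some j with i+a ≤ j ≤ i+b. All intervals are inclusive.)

No

Check F[<=1] ¬p2 at each j in [10,10]:
  j=10: fails (none in [10,11])
No position in the window satisfies it → formula fails.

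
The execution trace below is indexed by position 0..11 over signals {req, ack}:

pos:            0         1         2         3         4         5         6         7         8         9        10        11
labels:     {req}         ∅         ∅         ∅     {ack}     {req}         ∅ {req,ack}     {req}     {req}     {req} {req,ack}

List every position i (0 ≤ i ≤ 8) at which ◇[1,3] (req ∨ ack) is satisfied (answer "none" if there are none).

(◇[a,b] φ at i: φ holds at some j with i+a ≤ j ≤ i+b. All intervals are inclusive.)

Evaluate at each i in [0,8]:
  i=0: ✗ (none in [1,3])
  i=1: ✓ (witness j=4)
  i=2: ✓ (witness j=4)
  i=3: ✓ (witness j=4)
  i=4: ✓ (witness j=5)
  i=5: ✓ (witness j=7)
  i=6: ✓ (witness j=7)
  i=7: ✓ (witness j=8)
  i=8: ✓ (witness j=9)

1, 2, 3, 4, 5, 6, 7, 8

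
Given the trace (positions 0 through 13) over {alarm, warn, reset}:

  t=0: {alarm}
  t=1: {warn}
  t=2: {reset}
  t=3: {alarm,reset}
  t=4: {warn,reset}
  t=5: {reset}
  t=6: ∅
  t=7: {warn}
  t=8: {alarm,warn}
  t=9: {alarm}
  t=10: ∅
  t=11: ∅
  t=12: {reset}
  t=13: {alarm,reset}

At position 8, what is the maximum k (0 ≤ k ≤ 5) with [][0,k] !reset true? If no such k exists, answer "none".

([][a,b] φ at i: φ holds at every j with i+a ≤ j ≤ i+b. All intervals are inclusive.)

!reset must hold from j=8 onward; find where it first fails.
  j=8: holds
  j=9: holds
  j=10: holds
  j=11: holds
  j=12: fails
Holds on [8,11], so largest k = 3.

3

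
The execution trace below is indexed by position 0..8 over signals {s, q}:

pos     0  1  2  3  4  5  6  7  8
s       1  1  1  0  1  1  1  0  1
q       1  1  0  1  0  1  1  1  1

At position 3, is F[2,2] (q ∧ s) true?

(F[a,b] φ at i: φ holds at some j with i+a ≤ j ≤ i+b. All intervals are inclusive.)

Holds

Check (q ∧ s) at each j in [5,5]:
  j=5: true
Found at j=5 → formula holds.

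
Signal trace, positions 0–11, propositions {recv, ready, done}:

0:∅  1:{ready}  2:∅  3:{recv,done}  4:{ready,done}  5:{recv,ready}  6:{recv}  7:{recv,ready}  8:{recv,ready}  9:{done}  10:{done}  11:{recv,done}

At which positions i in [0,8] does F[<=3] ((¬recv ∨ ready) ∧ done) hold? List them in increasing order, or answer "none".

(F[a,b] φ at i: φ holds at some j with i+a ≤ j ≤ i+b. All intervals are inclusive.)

Evaluate at each i in [0,8]:
  i=0: ✗ (none in [0,3])
  i=1: ✓ (witness j=4)
  i=2: ✓ (witness j=4)
  i=3: ✓ (witness j=4)
  i=4: ✓ (witness j=4)
  i=5: ✗ (none in [5,8])
  i=6: ✓ (witness j=9)
  i=7: ✓ (witness j=9)
  i=8: ✓ (witness j=9)

1, 2, 3, 4, 6, 7, 8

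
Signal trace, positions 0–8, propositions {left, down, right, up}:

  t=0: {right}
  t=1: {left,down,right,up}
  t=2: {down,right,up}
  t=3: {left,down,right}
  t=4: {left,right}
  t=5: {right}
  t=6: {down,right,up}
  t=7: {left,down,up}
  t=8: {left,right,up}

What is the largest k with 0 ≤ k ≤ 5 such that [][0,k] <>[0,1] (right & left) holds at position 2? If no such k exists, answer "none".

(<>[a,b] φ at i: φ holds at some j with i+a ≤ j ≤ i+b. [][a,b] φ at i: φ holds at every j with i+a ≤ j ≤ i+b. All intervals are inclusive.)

<>[0,1] (right & left) must hold from j=2 onward; find where it first fails.
  j=2: holds
  j=3: holds
  j=4: holds
  j=5: fails
Holds on [2,4], so largest k = 2.

2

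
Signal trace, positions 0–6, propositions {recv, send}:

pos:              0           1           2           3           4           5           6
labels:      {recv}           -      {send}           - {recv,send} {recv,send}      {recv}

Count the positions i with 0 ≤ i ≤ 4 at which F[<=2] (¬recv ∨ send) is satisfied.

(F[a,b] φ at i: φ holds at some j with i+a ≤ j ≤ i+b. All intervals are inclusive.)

Evaluate at each i in [0,4]:
  i=0: ✓ (witness j=1)
  i=1: ✓ (witness j=1)
  i=2: ✓ (witness j=2)
  i=3: ✓ (witness j=3)
  i=4: ✓ (witness j=4)
Positions where it holds: {0, 1, 2, 3, 4} → 5.

5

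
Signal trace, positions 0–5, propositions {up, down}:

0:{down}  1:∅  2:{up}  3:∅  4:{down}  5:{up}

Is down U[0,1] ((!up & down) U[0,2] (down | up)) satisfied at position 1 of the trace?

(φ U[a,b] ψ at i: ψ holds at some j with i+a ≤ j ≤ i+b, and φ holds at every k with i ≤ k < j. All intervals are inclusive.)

Need some j in [1,2] with ((!up & down) U[0,2] (down | up)), and down at every k in [1,j-1].
  j=1: ((!up & down) U[0,2] (down | up)) — fails.
  j=2: ((!up & down) U[0,2] (down | up)) holds, but down fails at k=1 → not this j.
No j in the window works → until fails.

No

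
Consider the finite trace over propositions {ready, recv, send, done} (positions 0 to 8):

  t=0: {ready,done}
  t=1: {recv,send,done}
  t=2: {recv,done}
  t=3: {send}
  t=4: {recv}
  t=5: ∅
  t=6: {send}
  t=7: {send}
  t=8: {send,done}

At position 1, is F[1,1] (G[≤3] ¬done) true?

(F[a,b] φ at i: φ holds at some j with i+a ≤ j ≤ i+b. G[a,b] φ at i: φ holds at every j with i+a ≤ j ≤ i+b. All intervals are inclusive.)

Check G[≤3] ¬done at each j in [2,2]:
  j=2: fails at 2
No position in the window satisfies it → formula fails.

Does not hold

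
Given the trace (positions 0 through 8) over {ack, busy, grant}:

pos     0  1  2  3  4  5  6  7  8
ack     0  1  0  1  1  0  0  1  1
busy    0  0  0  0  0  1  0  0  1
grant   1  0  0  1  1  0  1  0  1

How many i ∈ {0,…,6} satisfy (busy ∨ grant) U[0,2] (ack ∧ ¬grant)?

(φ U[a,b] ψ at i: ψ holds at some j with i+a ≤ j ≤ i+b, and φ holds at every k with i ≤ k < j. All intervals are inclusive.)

Evaluate at each i in [0,6]:
  i=0: ✓ (rhs at j=1; lhs holds on [0,0])
  i=1: ✓ (rhs at j=1)
  i=2: ✗ (no rhs in [2,4])
  i=3: ✗ (no rhs in [3,5])
  i=4: ✗ (no rhs in [4,6])
  i=5: ✓ (rhs at j=7; lhs holds on [5,6])
  i=6: ✓ (rhs at j=7; lhs holds on [6,6])
Positions where it holds: {0, 1, 5, 6} → 4.

4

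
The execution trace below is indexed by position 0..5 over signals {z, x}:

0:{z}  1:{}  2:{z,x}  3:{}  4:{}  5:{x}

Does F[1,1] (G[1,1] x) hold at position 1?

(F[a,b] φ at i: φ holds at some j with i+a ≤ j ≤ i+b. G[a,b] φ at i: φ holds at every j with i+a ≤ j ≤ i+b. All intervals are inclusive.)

Does not hold

Check G[1,1] x at each j in [2,2]:
  j=2: fails at 3
No position in the window satisfies it → formula fails.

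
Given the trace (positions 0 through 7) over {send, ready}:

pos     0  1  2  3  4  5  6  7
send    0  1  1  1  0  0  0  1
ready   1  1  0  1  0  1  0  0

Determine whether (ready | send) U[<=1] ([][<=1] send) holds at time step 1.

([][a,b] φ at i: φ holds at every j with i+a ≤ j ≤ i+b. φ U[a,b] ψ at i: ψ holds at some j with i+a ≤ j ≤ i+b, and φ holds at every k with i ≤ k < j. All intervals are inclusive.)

Need some j in [1,2] with [][<=1] send, and (ready | send) at every k in [1,j-1].
  j=1: [][<=1] send holds; no prefix to check → satisfied.

Holds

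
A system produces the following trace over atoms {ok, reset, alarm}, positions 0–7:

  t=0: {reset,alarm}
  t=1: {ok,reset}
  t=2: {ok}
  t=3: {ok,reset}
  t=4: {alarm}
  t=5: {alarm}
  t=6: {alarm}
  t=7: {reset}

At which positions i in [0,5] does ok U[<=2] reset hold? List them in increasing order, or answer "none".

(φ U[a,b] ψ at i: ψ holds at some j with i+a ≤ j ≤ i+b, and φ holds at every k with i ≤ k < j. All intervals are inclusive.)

Evaluate at each i in [0,5]:
  i=0: ✓ (rhs at j=0)
  i=1: ✓ (rhs at j=1)
  i=2: ✓ (rhs at j=3; lhs holds on [2,2])
  i=3: ✓ (rhs at j=3)
  i=4: ✗ (no rhs in [4,6])
  i=5: ✗ (lhs fails at k=5 before rhs at j=7)

0, 1, 2, 3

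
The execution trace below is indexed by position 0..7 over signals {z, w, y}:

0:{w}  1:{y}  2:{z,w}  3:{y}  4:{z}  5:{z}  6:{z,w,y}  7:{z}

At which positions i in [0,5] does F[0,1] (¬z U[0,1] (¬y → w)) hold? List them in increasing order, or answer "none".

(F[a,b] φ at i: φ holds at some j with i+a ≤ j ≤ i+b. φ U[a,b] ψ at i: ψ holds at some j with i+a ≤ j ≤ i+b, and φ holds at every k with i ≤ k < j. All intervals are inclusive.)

0, 1, 2, 3, 5

Evaluate at each i in [0,5]:
  i=0: ✓ (witness j=0)
  i=1: ✓ (witness j=1)
  i=2: ✓ (witness j=2)
  i=3: ✓ (witness j=3)
  i=4: ✗ (none in [4,5])
  i=5: ✓ (witness j=6)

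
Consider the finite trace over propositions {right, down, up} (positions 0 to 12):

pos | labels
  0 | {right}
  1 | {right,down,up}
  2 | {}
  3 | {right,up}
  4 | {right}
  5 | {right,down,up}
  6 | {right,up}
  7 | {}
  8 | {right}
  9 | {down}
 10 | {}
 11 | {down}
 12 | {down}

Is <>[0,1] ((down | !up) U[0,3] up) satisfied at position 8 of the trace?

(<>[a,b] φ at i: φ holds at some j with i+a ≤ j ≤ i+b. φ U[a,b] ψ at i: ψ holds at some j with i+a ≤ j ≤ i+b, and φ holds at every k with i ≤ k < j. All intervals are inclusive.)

Check ((down | !up) U[0,3] up) at each j in [8,9]:
  j=8: fails
  j=9: fails
No position in the window satisfies it → formula fails.

No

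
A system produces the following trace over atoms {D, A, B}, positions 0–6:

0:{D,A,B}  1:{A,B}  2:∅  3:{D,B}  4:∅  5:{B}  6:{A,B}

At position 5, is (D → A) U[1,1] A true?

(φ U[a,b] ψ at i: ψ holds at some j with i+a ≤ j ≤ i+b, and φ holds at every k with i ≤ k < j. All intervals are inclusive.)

Need some j in [6,6] with A, and (D → A) at every k in [5,j-1].
  j=6: A holds; (D → A) holds at every k in [5,5] → satisfied.

True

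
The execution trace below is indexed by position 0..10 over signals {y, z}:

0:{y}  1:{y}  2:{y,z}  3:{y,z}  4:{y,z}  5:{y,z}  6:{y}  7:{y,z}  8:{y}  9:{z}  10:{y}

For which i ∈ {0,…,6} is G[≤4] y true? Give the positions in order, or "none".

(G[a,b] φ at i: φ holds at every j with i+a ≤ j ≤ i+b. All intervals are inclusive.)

Evaluate at each i in [0,6]:
  i=0: ✓ (all of [0,4])
  i=1: ✓ (all of [1,5])
  i=2: ✓ (all of [2,6])
  i=3: ✓ (all of [3,7])
  i=4: ✓ (all of [4,8])
  i=5: ✗ (fails at j=9)
  i=6: ✗ (fails at j=9)

0, 1, 2, 3, 4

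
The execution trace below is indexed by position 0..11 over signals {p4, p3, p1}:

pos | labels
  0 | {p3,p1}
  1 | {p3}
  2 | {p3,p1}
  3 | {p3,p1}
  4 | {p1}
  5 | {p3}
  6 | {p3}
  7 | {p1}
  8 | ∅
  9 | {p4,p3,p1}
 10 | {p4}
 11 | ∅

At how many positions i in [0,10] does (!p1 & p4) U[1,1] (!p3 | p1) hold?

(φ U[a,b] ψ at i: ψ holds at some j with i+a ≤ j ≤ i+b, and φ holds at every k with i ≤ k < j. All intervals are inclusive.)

Evaluate at each i in [0,10]:
  i=0: ✗ (no rhs in [1,1])
  i=1: ✗ (lhs fails at k=1 before rhs at j=2)
  i=2: ✗ (lhs fails at k=2 before rhs at j=3)
  i=3: ✗ (lhs fails at k=3 before rhs at j=4)
  i=4: ✗ (no rhs in [5,5])
  i=5: ✗ (no rhs in [6,6])
  i=6: ✗ (lhs fails at k=6 before rhs at j=7)
  i=7: ✗ (lhs fails at k=7 before rhs at j=8)
  i=8: ✗ (lhs fails at k=8 before rhs at j=9)
  i=9: ✗ (lhs fails at k=9 before rhs at j=10)
  i=10: ✓ (rhs at j=11; lhs holds on [10,10])
Positions where it holds: {10} → 1.

1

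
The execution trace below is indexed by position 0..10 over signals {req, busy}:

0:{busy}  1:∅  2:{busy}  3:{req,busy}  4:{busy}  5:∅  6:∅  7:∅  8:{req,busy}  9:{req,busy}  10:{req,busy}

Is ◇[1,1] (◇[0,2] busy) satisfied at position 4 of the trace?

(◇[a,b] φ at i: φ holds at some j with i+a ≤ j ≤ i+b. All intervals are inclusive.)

Check ◇[0,2] busy at each j in [5,5]:
  j=5: fails (none in [5,7])
No position in the window satisfies it → formula fails.

No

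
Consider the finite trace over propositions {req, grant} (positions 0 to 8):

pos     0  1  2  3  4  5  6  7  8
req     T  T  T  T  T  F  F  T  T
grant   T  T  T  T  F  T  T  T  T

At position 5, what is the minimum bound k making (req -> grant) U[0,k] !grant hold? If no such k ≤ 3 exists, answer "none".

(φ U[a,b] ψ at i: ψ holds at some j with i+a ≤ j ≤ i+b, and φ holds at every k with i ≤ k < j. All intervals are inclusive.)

none

Need earliest j ≥ 5 with !grant, and (req -> grant) at every k in [5,j-1].
  j=5: rhs fails.
  j=6: rhs fails.
  j=7: rhs fails.
  j=8: rhs fails.
No witness within the range → none.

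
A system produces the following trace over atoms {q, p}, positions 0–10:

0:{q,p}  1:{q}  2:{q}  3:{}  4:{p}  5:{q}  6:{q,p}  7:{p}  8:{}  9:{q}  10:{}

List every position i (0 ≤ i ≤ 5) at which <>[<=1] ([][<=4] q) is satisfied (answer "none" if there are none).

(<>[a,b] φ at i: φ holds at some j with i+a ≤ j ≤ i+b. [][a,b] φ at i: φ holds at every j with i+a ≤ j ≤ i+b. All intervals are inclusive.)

none

Evaluate at each i in [0,5]:
  i=0: ✗ (none in [0,1])
  i=1: ✗ (none in [1,2])
  i=2: ✗ (none in [2,3])
  i=3: ✗ (none in [3,4])
  i=4: ✗ (none in [4,5])
  i=5: ✗ (none in [5,6])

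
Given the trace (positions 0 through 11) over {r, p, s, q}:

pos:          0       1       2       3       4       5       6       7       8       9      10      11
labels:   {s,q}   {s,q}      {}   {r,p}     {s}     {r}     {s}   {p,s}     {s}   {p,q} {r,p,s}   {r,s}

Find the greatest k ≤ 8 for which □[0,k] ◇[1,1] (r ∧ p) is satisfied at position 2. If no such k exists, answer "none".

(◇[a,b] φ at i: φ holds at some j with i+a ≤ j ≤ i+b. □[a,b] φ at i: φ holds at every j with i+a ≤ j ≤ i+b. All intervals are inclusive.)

0

◇[1,1] (r ∧ p) must hold from j=2 onward; find where it first fails.
  j=2: holds
  j=3: fails
Holds on [2,2], so largest k = 0.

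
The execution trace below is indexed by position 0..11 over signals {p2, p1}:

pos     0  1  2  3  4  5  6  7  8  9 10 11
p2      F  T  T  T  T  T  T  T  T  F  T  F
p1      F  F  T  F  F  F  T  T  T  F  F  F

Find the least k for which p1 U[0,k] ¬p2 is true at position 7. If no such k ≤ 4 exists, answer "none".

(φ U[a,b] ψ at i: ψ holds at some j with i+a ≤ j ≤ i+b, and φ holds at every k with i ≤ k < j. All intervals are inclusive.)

2

Need earliest j ≥ 7 with ¬p2, and p1 at every k in [7,j-1].
  j=7: rhs fails.
  j=8: rhs fails.
  j=9: rhs holds; lhs holds on [7,8]. k = 2.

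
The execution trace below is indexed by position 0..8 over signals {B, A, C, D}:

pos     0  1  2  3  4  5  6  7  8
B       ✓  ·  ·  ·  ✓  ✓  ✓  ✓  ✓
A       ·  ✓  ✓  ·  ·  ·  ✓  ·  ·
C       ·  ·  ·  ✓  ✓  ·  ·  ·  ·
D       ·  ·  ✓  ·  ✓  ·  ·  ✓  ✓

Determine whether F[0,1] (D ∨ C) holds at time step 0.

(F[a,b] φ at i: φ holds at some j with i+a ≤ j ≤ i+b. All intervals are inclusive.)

Does not hold

Check (D ∨ C) at each j in [0,1]:
  j=0: false
  j=1: false
No position in the window satisfies it → formula fails.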